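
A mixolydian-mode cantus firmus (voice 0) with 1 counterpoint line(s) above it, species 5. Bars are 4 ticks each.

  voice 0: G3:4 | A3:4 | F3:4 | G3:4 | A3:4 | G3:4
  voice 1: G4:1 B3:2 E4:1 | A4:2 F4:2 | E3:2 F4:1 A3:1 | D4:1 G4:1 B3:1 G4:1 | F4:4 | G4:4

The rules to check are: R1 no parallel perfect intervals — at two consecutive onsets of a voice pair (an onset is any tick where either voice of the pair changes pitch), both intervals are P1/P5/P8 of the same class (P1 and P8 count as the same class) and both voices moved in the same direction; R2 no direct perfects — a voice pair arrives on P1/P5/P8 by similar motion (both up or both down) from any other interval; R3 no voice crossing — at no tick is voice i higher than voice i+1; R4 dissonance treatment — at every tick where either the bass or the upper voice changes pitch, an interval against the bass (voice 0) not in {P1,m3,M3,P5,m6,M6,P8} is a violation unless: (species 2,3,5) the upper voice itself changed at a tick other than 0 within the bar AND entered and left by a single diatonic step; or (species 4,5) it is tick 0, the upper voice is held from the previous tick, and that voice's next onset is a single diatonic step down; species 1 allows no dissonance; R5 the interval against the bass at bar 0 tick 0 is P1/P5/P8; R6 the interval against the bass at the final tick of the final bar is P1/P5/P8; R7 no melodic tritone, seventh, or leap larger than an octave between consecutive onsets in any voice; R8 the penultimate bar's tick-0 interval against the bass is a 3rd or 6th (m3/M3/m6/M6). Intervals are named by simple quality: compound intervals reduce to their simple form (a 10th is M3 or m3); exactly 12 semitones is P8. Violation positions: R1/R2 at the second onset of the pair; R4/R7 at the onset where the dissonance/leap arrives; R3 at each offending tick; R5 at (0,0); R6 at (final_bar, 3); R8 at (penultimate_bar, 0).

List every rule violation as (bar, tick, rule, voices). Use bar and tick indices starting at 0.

(1, 0, R2, (0, 1))
(2, 0, R3, (0, 1))
(2, 0, R4, (0, 1))
(2, 0, R7, (1,))
(2, 1, R3, (0, 1))
(2, 2, R7, (1,))
(3, 0, R2, (0, 1))

bar 0: v0=G3 v1=G4 downbeat P8
bar 1: v0=A3 v1=A4 downbeat P8
bar 2: v0=F3 v1=E3 downbeat m2
bar 3: v0=G3 v1=D4 downbeat P5
bar 4: v0=A3 v1=F4 downbeat m6
bar 5: v0=G3 v1=G4 downbeat P8
  -> R2 @ bar 1 tick 0 v(0, 1): G3/E4 M6 -> A3/A4 P8 similar
  -> R3 @ bar 2 tick 0 v(0, 1): F3 above E3
  -> R4 @ bar 2 tick 0 v(0, 1): F3/E3 m2 untreated
  -> R7 @ bar 2 tick 0 v(1,): F4->E3 leap 13st
  -> R3 @ bar 2 tick 1 v(0, 1): F3 above E3
  -> R7 @ bar 2 tick 2 v(1,): E3->F4 leap 13st
  -> R2 @ bar 3 tick 0 v(0, 1): F3/A3 M3 -> G3/D4 P5 similar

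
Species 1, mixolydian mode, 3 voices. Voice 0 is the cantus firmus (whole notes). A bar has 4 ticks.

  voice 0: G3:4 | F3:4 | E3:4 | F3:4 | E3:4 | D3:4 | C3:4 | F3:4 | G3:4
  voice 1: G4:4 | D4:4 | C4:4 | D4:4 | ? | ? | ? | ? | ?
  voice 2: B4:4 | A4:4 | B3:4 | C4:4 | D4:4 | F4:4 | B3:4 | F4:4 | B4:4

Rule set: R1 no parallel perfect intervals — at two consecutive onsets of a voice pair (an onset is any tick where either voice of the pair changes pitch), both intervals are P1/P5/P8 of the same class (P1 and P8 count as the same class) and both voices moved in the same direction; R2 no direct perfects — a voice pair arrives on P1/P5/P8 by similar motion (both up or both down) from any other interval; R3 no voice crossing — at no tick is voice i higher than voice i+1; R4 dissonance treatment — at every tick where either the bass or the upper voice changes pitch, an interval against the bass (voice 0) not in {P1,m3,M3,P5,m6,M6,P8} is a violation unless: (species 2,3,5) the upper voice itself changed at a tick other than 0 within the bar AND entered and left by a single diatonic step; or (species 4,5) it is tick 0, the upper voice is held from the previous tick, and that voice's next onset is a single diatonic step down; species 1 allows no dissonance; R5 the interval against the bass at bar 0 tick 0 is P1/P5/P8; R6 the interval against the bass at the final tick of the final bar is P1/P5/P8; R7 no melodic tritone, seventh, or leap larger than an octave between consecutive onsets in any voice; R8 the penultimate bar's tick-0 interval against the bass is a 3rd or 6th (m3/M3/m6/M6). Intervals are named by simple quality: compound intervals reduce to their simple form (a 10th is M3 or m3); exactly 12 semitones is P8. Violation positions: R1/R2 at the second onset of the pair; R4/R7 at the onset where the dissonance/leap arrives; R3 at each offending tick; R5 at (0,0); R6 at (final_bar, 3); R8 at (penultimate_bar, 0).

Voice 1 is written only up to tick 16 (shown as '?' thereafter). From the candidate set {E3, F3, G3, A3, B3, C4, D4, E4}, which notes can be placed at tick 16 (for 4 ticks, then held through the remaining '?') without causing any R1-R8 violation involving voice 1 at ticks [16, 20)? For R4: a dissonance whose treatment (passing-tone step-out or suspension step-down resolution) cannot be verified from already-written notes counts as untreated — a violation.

E3: violates R2,R7
F3: violates R4
G3: legal
A3: violates R4
B3: violates R2
C4: legal
D4: violates R4
E4: violates R3

{C4, G3}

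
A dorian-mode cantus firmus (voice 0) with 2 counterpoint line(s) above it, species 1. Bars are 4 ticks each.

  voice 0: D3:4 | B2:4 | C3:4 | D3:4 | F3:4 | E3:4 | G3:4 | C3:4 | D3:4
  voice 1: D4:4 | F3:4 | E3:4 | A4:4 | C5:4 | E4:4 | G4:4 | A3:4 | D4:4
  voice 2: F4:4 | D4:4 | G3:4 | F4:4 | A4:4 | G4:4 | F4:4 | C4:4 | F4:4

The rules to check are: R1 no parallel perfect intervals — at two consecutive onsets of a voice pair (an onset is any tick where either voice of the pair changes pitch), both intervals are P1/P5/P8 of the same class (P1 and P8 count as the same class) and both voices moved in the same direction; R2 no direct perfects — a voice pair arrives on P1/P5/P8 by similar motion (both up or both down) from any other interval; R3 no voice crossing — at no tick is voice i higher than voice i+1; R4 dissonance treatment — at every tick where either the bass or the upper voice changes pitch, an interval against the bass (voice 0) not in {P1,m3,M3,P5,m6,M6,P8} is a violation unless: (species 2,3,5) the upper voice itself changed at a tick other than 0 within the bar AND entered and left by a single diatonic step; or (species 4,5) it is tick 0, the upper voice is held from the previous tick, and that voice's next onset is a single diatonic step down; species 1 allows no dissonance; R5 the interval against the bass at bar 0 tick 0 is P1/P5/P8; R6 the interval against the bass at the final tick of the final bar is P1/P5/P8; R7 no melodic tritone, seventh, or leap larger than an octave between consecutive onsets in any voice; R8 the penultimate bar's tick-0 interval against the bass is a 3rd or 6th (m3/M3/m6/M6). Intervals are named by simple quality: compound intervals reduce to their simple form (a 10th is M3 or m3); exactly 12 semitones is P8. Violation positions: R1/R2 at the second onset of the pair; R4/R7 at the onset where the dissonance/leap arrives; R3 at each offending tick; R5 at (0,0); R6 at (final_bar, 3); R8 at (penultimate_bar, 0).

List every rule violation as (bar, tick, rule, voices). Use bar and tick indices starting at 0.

bar 0: v0=D3 v1=D4 v2=F4 downbeat m3
bar 1: v0=B2 v1=F3 v2=D4 downbeat m3
bar 2: v0=C3 v1=E3 v2=G3 downbeat P5
bar 3: v0=D3 v1=A4 v2=F4 downbeat m3
bar 4: v0=F3 v1=C5 v2=A4 downbeat M3
bar 5: v0=E3 v1=E4 v2=G4 downbeat m3
bar 6: v0=G3 v1=G4 v2=F4 downbeat m7
bar 7: v0=C3 v1=A3 v2=C4 downbeat P8
bar 8: v0=D3 v1=D4 v2=F4 downbeat m3
  -> R5 @ bar 0 tick 0 v(0, 2): opens on m3
  -> R4 @ bar 1 tick 0 v(0, 1): B2/F3 TT untreated
  -> R2 @ bar 3 tick 0 v(0, 1): C3/E3 M3 -> D3/A4 P5 similar
  -> R3 @ bar 3 tick 0 v(1, 2): A4 above F4
  -> R7 @ bar 3 tick 0 v(1,): E3->A4 leap 17st
  -> R7 @ bar 3 tick 0 v(2,): G3->F4 leap 10st
  -> R3 @ bar 3 tick 1 v(1, 2): A4 above F4
  -> R3 @ bar 3 tick 2 v(1, 2): A4 above F4
  -> R3 @ bar 3 tick 3 v(1, 2): A4 above F4
  -> R1 @ bar 4 tick 0 v(0, 1): D3/A4 P5 -> F3/C5 P5 similar
  -> R3 @ bar 4 tick 0 v(1, 2): C5 above A4
  -> R3 @ bar 4 tick 1 v(1, 2): C5 above A4
  -> R3 @ bar 4 tick 2 v(1, 2): C5 above A4
  -> R3 @ bar 4 tick 3 v(1, 2): C5 above A4
  -> R2 @ bar 5 tick 0 v(0, 1): F3/C5 P5 -> E3/E4 P8 similar
  -> R1 @ bar 6 tick 0 v(0, 1): E3/E4 P8 -> G3/G4 P8 similar
  -> R3 @ bar 6 tick 0 v(1, 2): G4 above F4
  -> R4 @ bar 6 tick 0 v(0, 2): G3/F4 m7 untreated
  -> R3 @ bar 6 tick 1 v(1, 2): G4 above F4
  -> R3 @ bar 6 tick 2 v(1, 2): G4 above F4
  -> R3 @ bar 6 tick 3 v(1, 2): G4 above F4
  -> R2 @ bar 7 tick 0 v(0, 2): G3/F4 m7 -> C3/C4 P8 similar
  -> R7 @ bar 7 tick 0 v(1,): G4->A3 leap 10st
  -> R8 @ bar 7 tick 0 v(0, 2): penult P8 not 3rd/6th
  -> R2 @ bar 8 tick 0 v(0, 1): C3/A3 M6 -> D3/D4 P8 similar
  -> R6 @ bar 8 tick 3 v(0, 2): closes on m3

(0, 0, R5, (0, 2))
(1, 0, R4, (0, 1))
(3, 0, R2, (0, 1))
(3, 0, R3, (1, 2))
(3, 0, R7, (1,))
(3, 0, R7, (2,))
(3, 1, R3, (1, 2))
(3, 2, R3, (1, 2))
(3, 3, R3, (1, 2))
(4, 0, R1, (0, 1))
(4, 0, R3, (1, 2))
(4, 1, R3, (1, 2))
(4, 2, R3, (1, 2))
(4, 3, R3, (1, 2))
(5, 0, R2, (0, 1))
(6, 0, R1, (0, 1))
(6, 0, R3, (1, 2))
(6, 0, R4, (0, 2))
(6, 1, R3, (1, 2))
(6, 2, R3, (1, 2))
(6, 3, R3, (1, 2))
(7, 0, R2, (0, 2))
(7, 0, R7, (1,))
(7, 0, R8, (0, 2))
(8, 0, R2, (0, 1))
(8, 3, R6, (0, 2))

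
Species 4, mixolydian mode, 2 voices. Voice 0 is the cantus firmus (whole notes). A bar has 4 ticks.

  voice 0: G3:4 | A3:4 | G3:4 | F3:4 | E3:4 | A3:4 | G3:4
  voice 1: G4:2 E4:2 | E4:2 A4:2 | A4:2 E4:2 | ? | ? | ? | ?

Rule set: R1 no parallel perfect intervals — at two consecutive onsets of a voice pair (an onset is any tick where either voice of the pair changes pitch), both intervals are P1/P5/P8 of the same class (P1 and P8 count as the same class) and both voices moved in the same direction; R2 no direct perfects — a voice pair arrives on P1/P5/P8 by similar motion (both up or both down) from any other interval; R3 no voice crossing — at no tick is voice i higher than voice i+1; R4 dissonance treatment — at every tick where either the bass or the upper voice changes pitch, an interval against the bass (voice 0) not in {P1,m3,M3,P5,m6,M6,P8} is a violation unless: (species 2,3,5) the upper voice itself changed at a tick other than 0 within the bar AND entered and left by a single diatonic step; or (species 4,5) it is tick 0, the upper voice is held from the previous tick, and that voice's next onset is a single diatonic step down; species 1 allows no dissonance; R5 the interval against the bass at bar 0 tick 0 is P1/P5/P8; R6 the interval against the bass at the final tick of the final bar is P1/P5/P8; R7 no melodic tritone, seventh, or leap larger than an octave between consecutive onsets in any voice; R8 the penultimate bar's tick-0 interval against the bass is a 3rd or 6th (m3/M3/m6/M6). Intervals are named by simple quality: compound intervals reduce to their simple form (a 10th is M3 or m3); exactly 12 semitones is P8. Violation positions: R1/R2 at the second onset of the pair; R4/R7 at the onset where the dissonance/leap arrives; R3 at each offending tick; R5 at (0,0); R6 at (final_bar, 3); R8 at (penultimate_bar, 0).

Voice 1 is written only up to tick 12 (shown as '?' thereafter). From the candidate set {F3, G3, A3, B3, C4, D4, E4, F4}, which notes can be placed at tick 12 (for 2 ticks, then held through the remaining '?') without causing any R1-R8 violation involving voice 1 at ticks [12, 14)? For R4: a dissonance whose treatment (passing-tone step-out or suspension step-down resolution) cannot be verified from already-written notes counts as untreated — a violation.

{A3, D4, F4}

F3: violates R2,R7
G3: violates R4
A3: legal
B3: violates R4
C4: violates R2
D4: legal
E4: violates R4
F4: legal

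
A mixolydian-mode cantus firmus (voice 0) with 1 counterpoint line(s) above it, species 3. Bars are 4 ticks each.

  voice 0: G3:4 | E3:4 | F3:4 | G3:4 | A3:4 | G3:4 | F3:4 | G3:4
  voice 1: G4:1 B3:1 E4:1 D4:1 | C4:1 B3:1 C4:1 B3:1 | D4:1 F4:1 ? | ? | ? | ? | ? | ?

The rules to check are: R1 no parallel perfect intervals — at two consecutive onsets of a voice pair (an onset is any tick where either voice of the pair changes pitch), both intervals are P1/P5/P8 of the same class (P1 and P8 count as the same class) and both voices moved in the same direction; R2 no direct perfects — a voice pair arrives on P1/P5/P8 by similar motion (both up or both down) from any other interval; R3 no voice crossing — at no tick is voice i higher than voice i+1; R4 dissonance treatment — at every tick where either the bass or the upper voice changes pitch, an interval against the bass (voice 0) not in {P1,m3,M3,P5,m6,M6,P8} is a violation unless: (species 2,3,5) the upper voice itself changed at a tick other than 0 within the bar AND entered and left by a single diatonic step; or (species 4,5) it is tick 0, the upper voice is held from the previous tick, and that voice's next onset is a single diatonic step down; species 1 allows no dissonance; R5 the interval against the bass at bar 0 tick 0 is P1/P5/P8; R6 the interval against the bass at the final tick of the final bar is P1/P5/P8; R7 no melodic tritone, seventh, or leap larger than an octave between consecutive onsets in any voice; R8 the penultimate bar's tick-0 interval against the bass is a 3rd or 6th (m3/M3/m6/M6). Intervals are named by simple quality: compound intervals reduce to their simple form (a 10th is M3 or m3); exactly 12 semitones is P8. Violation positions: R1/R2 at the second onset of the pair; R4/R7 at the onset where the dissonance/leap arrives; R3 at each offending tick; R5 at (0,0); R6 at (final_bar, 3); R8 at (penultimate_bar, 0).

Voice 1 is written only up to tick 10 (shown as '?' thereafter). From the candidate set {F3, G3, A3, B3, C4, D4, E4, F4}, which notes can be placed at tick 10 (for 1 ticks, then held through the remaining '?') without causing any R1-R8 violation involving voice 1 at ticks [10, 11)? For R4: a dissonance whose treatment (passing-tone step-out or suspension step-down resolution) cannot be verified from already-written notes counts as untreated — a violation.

F3: legal
G3: violates R4,R7
A3: legal
B3: violates R4,R7
C4: legal
D4: legal
E4: violates R4
F4: legal

{A3, C4, D4, F3, F4}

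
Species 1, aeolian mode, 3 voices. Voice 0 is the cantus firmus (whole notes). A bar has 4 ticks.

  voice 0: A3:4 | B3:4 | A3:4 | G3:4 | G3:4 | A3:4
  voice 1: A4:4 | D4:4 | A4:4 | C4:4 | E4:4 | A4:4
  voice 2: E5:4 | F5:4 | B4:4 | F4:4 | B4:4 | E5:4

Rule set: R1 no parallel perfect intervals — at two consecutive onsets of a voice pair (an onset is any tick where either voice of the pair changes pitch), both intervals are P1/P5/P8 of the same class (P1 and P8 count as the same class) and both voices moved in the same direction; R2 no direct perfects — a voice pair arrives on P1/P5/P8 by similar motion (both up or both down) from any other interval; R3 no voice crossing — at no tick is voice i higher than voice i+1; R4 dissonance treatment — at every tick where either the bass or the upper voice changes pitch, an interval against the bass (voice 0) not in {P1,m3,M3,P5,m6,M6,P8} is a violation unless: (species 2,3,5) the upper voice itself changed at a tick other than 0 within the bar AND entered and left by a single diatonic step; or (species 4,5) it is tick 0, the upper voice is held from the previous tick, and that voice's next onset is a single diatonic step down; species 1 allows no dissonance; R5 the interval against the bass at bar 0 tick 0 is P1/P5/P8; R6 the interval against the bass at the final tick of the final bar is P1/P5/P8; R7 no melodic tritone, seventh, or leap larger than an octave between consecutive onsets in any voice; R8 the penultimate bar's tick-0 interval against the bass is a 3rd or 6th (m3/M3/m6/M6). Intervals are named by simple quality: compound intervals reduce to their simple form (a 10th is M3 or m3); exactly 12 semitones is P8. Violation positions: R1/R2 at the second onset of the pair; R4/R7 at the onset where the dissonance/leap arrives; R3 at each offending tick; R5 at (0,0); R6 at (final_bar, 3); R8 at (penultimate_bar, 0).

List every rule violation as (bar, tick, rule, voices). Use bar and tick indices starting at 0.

(1, 0, R4, (0, 2))
(2, 0, R4, (0, 2))
(2, 0, R7, (2,))
(3, 0, R4, (0, 1))
(3, 0, R4, (0, 2))
(3, 0, R7, (2,))
(4, 0, R2, (1, 2))
(4, 0, R7, (2,))
(5, 0, R1, (1, 2))
(5, 0, R2, (0, 1))
(5, 0, R2, (0, 2))

bar 0: v0=A3 v1=A4 v2=E5 downbeat P5
bar 1: v0=B3 v1=D4 v2=F5 downbeat TT
bar 2: v0=A3 v1=A4 v2=B4 downbeat M2
bar 3: v0=G3 v1=C4 v2=F4 downbeat m7
bar 4: v0=G3 v1=E4 v2=B4 downbeat M3
bar 5: v0=A3 v1=A4 v2=E5 downbeat P5
  -> R4 @ bar 1 tick 0 v(0, 2): B3/F5 TT untreated
  -> R4 @ bar 2 tick 0 v(0, 2): A3/B4 M2 untreated
  -> R7 @ bar 2 tick 0 v(2,): F5->B4 leap 6st
  -> R4 @ bar 3 tick 0 v(0, 1): G3/C4 P4 untreated
  -> R4 @ bar 3 tick 0 v(0, 2): G3/F4 m7 untreated
  -> R7 @ bar 3 tick 0 v(2,): B4->F4 leap 6st
  -> R2 @ bar 4 tick 0 v(1, 2): C4/F4 P4 -> E4/B4 P5 similar
  -> R7 @ bar 4 tick 0 v(2,): F4->B4 leap 6st
  -> R1 @ bar 5 tick 0 v(1, 2): E4/B4 P5 -> A4/E5 P5 similar
  -> R2 @ bar 5 tick 0 v(0, 1): G3/E4 M6 -> A3/A4 P8 similar
  -> R2 @ bar 5 tick 0 v(0, 2): G3/B4 M3 -> A3/E5 P5 similar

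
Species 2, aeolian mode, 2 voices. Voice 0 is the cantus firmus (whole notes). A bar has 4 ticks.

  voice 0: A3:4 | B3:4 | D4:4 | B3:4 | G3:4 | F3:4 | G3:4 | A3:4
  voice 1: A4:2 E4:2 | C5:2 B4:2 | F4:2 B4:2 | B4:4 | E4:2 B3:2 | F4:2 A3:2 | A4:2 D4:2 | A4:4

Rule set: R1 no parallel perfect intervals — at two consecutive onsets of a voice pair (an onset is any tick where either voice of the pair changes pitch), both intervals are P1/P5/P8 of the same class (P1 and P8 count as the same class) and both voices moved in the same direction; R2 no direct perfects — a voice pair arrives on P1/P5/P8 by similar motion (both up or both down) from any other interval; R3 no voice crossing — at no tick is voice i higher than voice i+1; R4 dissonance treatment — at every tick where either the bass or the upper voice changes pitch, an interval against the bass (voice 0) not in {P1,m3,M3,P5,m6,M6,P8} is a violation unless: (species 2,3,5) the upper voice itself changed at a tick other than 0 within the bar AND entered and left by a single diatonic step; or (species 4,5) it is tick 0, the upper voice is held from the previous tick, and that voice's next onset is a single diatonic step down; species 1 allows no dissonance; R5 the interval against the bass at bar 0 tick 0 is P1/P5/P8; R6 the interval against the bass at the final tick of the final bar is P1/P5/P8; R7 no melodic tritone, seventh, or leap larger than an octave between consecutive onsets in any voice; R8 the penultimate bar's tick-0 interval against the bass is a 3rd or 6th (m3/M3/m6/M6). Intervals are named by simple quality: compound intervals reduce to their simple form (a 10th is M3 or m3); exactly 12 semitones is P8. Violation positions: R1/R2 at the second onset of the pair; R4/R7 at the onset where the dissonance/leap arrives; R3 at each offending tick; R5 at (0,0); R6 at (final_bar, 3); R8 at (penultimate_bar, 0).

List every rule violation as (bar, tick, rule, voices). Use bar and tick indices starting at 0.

bar 0: v0=A3 v1=A4 downbeat P8
bar 1: v0=B3 v1=C5 downbeat m2
bar 2: v0=D4 v1=F4 downbeat m3
bar 3: v0=B3 v1=B4 downbeat P8
bar 4: v0=G3 v1=E4 downbeat M6
bar 5: v0=F3 v1=F4 downbeat P8
bar 6: v0=G3 v1=A4 downbeat M2
bar 7: v0=A3 v1=A4 downbeat P8
  -> R4 @ bar 1 tick 0 v(0, 1): B3/C5 m2 untreated
  -> R7 @ bar 2 tick 0 v(1,): B4->F4 leap 6st
  -> R7 @ bar 2 tick 2 v(1,): F4->B4 leap 6st
  -> R7 @ bar 5 tick 0 v(1,): B3->F4 leap 6st
  -> R4 @ bar 6 tick 0 v(0, 1): G3/A4 M2 untreated
  -> R8 @ bar 6 tick 0 v(0, 1): penult M2 not 3rd/6th
  -> R2 @ bar 7 tick 0 v(0, 1): G3/D4 P5 -> A3/A4 P8 similar

(1, 0, R4, (0, 1))
(2, 0, R7, (1,))
(2, 2, R7, (1,))
(5, 0, R7, (1,))
(6, 0, R4, (0, 1))
(6, 0, R8, (0, 1))
(7, 0, R2, (0, 1))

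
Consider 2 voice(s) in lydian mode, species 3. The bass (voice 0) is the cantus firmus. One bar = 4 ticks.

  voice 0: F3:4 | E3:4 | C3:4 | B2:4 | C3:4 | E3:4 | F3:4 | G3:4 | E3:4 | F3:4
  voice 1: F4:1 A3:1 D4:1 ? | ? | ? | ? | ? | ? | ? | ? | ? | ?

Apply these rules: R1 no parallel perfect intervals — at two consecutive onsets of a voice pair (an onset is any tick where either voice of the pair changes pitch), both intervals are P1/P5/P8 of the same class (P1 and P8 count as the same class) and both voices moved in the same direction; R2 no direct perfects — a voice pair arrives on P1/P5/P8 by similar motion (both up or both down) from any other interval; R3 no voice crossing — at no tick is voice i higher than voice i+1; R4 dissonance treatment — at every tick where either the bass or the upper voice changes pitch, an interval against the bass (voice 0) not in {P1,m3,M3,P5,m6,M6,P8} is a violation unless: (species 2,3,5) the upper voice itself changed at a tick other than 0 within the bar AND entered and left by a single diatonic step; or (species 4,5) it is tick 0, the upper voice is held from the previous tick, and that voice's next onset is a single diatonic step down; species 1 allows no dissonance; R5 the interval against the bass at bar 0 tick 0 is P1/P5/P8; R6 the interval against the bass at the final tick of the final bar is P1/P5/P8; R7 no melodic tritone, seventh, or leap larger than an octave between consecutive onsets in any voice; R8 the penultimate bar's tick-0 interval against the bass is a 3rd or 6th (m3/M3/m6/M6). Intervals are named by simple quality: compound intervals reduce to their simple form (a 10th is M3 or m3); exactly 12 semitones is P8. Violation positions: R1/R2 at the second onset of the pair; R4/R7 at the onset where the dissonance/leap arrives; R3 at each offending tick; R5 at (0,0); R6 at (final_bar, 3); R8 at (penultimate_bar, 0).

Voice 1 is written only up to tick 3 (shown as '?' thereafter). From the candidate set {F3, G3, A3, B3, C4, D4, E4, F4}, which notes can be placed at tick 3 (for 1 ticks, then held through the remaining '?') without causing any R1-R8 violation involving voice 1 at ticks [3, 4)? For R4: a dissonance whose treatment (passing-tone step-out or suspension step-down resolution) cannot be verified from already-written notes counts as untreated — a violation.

F3: legal
G3: violates R4
A3: legal
B3: violates R4
C4: legal
D4: legal
E4: violates R4
F4: legal

{A3, C4, D4, F3, F4}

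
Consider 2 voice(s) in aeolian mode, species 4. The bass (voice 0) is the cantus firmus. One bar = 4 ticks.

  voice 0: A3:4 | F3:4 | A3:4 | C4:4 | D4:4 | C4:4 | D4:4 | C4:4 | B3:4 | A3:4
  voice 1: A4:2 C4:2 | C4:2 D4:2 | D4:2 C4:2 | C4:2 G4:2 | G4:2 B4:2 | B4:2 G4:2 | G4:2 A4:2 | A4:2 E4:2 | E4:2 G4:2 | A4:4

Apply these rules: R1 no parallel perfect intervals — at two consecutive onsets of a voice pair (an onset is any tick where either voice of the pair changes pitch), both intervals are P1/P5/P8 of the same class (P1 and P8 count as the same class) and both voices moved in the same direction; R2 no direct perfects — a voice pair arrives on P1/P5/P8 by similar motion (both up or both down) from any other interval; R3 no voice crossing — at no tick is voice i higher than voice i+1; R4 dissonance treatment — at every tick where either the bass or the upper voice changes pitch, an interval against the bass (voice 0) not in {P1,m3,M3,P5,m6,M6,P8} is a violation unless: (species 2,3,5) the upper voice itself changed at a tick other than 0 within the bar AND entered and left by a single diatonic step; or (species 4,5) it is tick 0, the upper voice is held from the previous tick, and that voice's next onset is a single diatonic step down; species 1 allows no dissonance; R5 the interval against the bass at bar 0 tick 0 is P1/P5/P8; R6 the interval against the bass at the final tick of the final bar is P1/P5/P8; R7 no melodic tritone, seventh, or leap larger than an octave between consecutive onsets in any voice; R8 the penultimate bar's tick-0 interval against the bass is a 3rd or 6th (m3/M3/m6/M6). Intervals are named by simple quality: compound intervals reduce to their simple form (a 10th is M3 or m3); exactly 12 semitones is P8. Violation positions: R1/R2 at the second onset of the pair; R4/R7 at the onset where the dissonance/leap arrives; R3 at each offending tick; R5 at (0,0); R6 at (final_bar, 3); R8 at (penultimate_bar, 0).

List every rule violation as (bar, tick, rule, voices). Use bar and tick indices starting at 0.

(4, 0, R4, (0, 1))
(5, 0, R4, (0, 1))
(6, 0, R4, (0, 1))
(8, 0, R4, (0, 1))
(8, 0, R8, (0, 1))

bar 0: v0=A3 v1=A4 downbeat P8
bar 1: v0=F3 v1=C4 downbeat P5
bar 2: v0=A3 v1=D4 downbeat P4
bar 3: v0=C4 v1=C4 downbeat P1
bar 4: v0=D4 v1=G4 downbeat P4
bar 5: v0=C4 v1=B4 downbeat M7
bar 6: v0=D4 v1=G4 downbeat P4
bar 7: v0=C4 v1=A4 downbeat M6
bar 8: v0=B3 v1=E4 downbeat P4
bar 9: v0=A3 v1=A4 downbeat P8
  -> R4 @ bar 4 tick 0 v(0, 1): D4/G4 P4 untreated
  -> R4 @ bar 5 tick 0 v(0, 1): C4/B4 M7 untreated
  -> R4 @ bar 6 tick 0 v(0, 1): D4/G4 P4 untreated
  -> R4 @ bar 8 tick 0 v(0, 1): B3/E4 P4 untreated
  -> R8 @ bar 8 tick 0 v(0, 1): penult P4 not 3rd/6th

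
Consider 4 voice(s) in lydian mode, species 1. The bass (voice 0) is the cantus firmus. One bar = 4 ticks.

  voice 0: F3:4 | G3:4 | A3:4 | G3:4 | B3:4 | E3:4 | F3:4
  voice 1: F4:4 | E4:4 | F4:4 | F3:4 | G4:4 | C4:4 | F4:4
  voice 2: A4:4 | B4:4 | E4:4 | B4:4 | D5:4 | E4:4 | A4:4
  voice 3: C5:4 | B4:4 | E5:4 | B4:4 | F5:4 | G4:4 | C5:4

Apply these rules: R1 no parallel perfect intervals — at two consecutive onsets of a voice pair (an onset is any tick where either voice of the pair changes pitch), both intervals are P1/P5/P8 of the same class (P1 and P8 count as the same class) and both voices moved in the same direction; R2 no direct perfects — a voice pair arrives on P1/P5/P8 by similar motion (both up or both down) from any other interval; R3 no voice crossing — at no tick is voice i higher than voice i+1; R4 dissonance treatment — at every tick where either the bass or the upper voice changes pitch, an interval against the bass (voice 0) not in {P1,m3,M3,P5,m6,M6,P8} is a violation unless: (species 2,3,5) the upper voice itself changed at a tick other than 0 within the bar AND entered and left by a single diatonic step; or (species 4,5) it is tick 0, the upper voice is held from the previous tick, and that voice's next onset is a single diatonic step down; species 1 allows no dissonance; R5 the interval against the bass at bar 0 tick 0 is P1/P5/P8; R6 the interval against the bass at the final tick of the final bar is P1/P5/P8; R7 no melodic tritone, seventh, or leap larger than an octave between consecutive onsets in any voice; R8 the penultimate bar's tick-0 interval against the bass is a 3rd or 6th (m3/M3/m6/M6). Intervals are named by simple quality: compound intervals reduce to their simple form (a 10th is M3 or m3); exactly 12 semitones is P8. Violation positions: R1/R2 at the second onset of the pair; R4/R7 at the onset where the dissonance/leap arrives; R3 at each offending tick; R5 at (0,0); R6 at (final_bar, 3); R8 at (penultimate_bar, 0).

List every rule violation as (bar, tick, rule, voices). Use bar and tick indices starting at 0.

(0, 0, R5, (0, 2))
(1, 0, R1, (1, 3))
(2, 0, R2, (0, 3))
(2, 0, R3, (1, 2))
(2, 1, R3, (1, 2))
(2, 2, R3, (1, 2))
(2, 3, R3, (1, 2))
(3, 0, R3, (0, 1))
(3, 0, R4, (0, 1))
(3, 1, R3, (0, 1))
(3, 2, R3, (0, 1))
(3, 3, R3, (0, 1))
(4, 0, R2, (1, 2))
(4, 0, R4, (0, 3))
(4, 0, R7, (1,))
(4, 0, R7, (3,))
(5, 0, R2, (0, 2))
(5, 0, R2, (1, 3))
(5, 0, R7, (2,))
(5, 0, R7, (3,))
(5, 0, R8, (0, 2))
(6, 0, R1, (1, 3))
(6, 0, R2, (0, 1))
(6, 0, R2, (0, 3))
(6, 3, R6, (0, 2))

bar 0: v0=F3 v1=F4 v2=A4 v3=C5 downbeat P5
bar 1: v0=G3 v1=E4 v2=B4 v3=B4 downbeat M3
bar 2: v0=A3 v1=F4 v2=E4 v3=E5 downbeat P5
bar 3: v0=G3 v1=F3 v2=B4 v3=B4 downbeat M3
bar 4: v0=B3 v1=G4 v2=D5 v3=F5 downbeat TT
bar 5: v0=E3 v1=C4 v2=E4 v3=G4 downbeat m3
bar 6: v0=F3 v1=F4 v2=A4 v3=C5 downbeat P5
  -> R5 @ bar 0 tick 0 v(0, 2): opens on M3
  -> R1 @ bar 1 tick 0 v(1, 3): F4/C5 P5 -> E4/B4 P5 similar
  -> R2 @ bar 2 tick 0 v(0, 3): G3/B4 M3 -> A3/E5 P5 similar
  -> R3 @ bar 2 tick 0 v(1, 2): F4 above E4
  -> R3 @ bar 2 tick 1 v(1, 2): F4 above E4
  -> R3 @ bar 2 tick 2 v(1, 2): F4 above E4
  -> R3 @ bar 2 tick 3 v(1, 2): F4 above E4
  -> R3 @ bar 3 tick 0 v(0, 1): G3 above F3
  -> R4 @ bar 3 tick 0 v(0, 1): G3/F3 M2 untreated
  -> R3 @ bar 3 tick 1 v(0, 1): G3 above F3
  -> R3 @ bar 3 tick 2 v(0, 1): G3 above F3
  -> R3 @ bar 3 tick 3 v(0, 1): G3 above F3
  -> R2 @ bar 4 tick 0 v(1, 2): F3/B4 TT -> G4/D5 P5 similar
  -> R4 @ bar 4 tick 0 v(0, 3): B3/F5 TT untreated
  -> R7 @ bar 4 tick 0 v(1,): F3->G4 leap 14st
  -> R7 @ bar 4 tick 0 v(3,): B4->F5 leap 6st
  -> R2 @ bar 5 tick 0 v(0, 2): B3/D5 m3 -> E3/E4 P8 similar
  -> R2 @ bar 5 tick 0 v(1, 3): G4/F5 m7 -> C4/G4 P5 similar
  -> R7 @ bar 5 tick 0 v(2,): D5->E4 leap 10st
  -> R7 @ bar 5 tick 0 v(3,): F5->G4 leap 10st
  -> R8 @ bar 5 tick 0 v(0, 2): penult P8 not 3rd/6th
  -> R1 @ bar 6 tick 0 v(1, 3): C4/G4 P5 -> F4/C5 P5 similar
  -> R2 @ bar 6 tick 0 v(0, 1): E3/C4 m6 -> F3/F4 P8 similar
  -> R2 @ bar 6 tick 0 v(0, 3): E3/G4 m3 -> F3/C5 P5 similar
  -> R6 @ bar 6 tick 3 v(0, 2): closes on M3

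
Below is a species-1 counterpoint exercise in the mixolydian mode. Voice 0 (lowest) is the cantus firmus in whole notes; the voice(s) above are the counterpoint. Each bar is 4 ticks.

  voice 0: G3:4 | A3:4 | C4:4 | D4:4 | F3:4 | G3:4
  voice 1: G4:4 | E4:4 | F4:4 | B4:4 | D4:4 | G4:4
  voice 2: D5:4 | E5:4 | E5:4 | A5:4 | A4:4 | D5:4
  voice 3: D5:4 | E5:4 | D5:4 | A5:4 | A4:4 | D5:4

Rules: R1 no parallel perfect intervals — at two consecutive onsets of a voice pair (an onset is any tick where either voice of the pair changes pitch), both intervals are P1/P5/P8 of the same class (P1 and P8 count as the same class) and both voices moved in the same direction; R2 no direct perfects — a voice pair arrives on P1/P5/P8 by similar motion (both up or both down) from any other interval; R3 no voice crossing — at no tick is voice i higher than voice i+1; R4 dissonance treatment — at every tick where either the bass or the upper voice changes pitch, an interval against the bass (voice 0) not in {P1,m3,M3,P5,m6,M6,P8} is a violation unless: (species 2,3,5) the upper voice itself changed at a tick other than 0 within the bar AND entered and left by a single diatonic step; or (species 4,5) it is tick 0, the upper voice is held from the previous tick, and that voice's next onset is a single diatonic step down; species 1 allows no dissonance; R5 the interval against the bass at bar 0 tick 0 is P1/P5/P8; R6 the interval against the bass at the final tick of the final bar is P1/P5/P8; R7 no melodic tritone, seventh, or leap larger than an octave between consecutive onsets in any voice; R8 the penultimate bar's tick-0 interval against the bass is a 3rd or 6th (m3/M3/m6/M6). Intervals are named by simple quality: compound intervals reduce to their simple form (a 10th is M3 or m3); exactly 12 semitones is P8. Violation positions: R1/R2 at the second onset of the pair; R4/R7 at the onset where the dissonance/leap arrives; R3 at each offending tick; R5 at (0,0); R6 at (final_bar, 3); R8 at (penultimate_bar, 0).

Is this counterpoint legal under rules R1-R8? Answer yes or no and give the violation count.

bar 0: v0=G3 v1=G4 v2=D5 v3=D5 (P5)
bar 1: v0=A3 v1=E4 v2=E5 v3=E5 (P5)
bar 2: v0=C4 v1=F4 v2=E5 v3=D5 (M2)
bar 3: v0=D4 v1=B4 v2=A5 v3=A5 (P5)
bar 4: v0=F3 v1=D4 v2=A4 v3=A4 (M3)
bar 5: v0=G3 v1=G4 v2=D5 v3=D5 (P5)
  R1 @ bar1.0: G3/D5 P5 -> A3/E5 P5 similar
  R1 @ bar1.0: G3/D5 P5 -> A3/E5 P5 similar
  R1 @ bar1.0: D5/D5 P1 -> E5/E5 P1 similar
  R3 @ bar2.0: E5 above D5
  R4 @ bar2.0: C4/F4 P4 untreated
  R4 @ bar2.0: C4/D5 M2 untreated
  R3 @ bar2.1: E5 above D5
  R3 @ bar2.2: E5 above D5
  R3 @ bar2.3: E5 above D5
  R2 @ bar3.0: C4/E5 M3 -> D4/A5 P5 similar
  R2 @ bar3.0: C4/D5 M2 -> D4/A5 P5 similar
  R2 @ bar3.0: E5/D5 M2 -> A5/A5 P1 similar
  R7 @ bar3.0: F4->B4 leap 6st
  R1 @ bar4.0: A5/A5 P1 -> A4/A4 P1 similar
  R2 @ bar4.0: B4/A5 m7 -> D4/A4 P5 similar
  R2 @ bar4.0: B4/A5 m7 -> D4/A4 P5 similar
  R1 @ bar5.0: D4/A4 P5 -> G4/D5 P5 similar
  R1 @ bar5.0: D4/A4 P5 -> G4/D5 P5 similar
  R1 @ bar5.0: A4/A4 P1 -> D5/D5 P1 similar
  R2 @ bar5.0: F3/D4 M6 -> G3/G4 P8 similar
  R2 @ bar5.0: F3/A4 M3 -> G3/D5 P5 similar
  R2 @ bar5.0: F3/A4 M3 -> G3/D5 P5 similar

No (22 violations)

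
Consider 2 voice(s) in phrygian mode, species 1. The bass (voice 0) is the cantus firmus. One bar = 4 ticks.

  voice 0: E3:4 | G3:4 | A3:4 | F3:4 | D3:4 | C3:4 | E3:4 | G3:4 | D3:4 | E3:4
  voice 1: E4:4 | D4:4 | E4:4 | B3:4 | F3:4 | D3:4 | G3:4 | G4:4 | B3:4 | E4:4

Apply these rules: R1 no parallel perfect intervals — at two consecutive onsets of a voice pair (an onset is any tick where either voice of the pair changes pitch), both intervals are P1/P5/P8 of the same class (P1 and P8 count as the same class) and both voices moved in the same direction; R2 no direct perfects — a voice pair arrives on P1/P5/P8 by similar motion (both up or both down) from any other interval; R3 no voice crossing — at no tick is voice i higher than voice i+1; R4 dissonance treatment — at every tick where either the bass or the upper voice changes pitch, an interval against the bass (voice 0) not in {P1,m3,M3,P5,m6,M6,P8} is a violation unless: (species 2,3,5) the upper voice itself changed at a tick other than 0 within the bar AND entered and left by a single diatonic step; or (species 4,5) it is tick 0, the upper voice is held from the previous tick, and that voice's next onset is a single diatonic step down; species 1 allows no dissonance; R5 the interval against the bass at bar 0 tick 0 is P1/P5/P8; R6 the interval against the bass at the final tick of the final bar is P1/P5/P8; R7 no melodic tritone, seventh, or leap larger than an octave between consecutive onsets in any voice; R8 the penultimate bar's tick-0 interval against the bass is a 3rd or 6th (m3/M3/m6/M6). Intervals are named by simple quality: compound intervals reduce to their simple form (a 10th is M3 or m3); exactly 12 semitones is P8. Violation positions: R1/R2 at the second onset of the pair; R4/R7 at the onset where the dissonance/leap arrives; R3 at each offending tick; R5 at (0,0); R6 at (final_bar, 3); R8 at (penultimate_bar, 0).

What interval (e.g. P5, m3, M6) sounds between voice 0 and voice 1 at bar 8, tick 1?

M6

voice 0=D3 voice 1=B3 -> M6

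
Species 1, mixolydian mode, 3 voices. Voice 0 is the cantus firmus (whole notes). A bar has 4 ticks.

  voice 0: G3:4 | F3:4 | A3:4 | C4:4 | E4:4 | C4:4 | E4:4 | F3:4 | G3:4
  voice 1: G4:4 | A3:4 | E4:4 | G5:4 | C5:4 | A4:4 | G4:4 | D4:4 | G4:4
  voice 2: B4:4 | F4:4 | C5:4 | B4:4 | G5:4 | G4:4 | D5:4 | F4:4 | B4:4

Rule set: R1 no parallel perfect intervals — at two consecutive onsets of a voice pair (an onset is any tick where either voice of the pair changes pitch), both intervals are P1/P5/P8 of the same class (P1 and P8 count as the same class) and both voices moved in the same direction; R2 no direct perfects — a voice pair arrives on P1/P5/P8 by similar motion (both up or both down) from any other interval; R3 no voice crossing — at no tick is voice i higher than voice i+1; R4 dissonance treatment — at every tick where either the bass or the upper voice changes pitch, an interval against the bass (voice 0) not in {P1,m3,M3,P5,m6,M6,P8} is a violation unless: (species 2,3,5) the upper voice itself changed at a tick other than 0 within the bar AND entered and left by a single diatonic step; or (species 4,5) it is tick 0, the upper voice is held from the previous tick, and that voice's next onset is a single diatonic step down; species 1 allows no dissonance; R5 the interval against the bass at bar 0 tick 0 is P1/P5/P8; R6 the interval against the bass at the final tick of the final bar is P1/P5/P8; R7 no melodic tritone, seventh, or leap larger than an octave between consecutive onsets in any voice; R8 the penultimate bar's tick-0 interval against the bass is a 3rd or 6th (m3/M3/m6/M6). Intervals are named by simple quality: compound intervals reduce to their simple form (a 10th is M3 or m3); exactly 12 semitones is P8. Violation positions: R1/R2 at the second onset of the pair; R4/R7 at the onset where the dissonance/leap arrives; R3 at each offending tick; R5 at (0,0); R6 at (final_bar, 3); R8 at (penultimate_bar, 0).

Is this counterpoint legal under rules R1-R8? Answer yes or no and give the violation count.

No (24 violations)

bar 0: v0=G3 v1=G4 v2=B4 (M3)
bar 1: v0=F3 v1=A3 v2=F4 (P8)
bar 2: v0=A3 v1=E4 v2=C5 (m3)
bar 3: v0=C4 v1=G5 v2=B4 (M7)
bar 4: v0=E4 v1=C5 v2=G5 (m3)
bar 5: v0=C4 v1=A4 v2=G4 (P5)
bar 6: v0=E4 v1=G4 v2=D5 (m7)
bar 7: v0=F3 v1=D4 v2=F4 (P8)
bar 8: v0=G3 v1=G4 v2=B4 (M3)
  R5 @ bar0.0: opens on M3
  R2 @ bar1.0: G3/B4 M3 -> F3/F4 P8 similar
  R7 @ bar1.0: G4->A3 leap 10st
  R7 @ bar1.0: B4->F4 leap 6st
  R2 @ bar2.0: F3/A3 M3 -> A3/E4 P5 similar
  R1 @ bar3.0: A3/E4 P5 -> C4/G5 P5 similar
  R3 @ bar3.0: G5 above B4
  R4 @ bar3.0: C4/B4 M7 untreated
  R7 @ bar3.0: E4->G5 leap 15st
  R3 @ bar3.1: G5 above B4
  R3 @ bar3.2: G5 above B4
  R3 @ bar3.3: G5 above B4
  R2 @ bar5.0: E4/G5 m3 -> C4/G4 P5 similar
  R3 @ bar5.0: A4 above G4
  R3 @ bar5.1: A4 above G4
  R3 @ bar5.2: A4 above G4
  R3 @ bar5.3: A4 above G4
  R4 @ bar6.0: E4/D5 m7 untreated
  R2 @ bar7.0: E4/D5 m7 -> F3/F4 P8 similar
  R7 @ bar7.0: E4->F3 leap 11st
  R8 @ bar7.0: penult P8 not 3rd/6th
  R2 @ bar8.0: F3/D4 M6 -> G3/G4 P8 similar
  R7 @ bar8.0: F4->B4 leap 6st
  R6 @ bar8.3: closes on M3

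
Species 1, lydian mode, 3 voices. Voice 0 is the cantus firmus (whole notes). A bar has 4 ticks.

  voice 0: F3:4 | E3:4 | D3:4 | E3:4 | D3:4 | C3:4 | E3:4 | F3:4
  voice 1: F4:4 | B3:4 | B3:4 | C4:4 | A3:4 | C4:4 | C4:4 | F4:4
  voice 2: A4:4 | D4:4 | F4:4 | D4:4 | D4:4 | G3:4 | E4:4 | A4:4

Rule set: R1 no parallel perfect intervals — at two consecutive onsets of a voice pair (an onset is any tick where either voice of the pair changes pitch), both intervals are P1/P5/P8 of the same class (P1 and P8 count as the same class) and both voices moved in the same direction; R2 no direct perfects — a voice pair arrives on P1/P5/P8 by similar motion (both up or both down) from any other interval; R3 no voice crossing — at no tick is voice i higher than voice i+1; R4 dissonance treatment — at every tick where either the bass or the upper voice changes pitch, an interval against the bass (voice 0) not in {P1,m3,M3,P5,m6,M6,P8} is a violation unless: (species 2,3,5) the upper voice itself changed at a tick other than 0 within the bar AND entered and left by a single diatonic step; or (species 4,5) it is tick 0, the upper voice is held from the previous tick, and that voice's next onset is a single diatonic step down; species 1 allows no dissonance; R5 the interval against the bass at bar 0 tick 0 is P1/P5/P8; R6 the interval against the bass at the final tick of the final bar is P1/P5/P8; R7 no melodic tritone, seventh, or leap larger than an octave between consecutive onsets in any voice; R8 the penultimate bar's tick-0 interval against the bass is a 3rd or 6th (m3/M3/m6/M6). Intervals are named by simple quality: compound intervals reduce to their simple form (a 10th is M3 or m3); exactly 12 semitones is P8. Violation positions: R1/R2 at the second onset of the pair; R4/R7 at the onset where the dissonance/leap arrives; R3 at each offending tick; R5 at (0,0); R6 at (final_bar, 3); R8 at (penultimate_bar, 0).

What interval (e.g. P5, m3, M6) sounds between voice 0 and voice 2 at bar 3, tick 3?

m7

voice 0=E3 voice 2=D4 -> m7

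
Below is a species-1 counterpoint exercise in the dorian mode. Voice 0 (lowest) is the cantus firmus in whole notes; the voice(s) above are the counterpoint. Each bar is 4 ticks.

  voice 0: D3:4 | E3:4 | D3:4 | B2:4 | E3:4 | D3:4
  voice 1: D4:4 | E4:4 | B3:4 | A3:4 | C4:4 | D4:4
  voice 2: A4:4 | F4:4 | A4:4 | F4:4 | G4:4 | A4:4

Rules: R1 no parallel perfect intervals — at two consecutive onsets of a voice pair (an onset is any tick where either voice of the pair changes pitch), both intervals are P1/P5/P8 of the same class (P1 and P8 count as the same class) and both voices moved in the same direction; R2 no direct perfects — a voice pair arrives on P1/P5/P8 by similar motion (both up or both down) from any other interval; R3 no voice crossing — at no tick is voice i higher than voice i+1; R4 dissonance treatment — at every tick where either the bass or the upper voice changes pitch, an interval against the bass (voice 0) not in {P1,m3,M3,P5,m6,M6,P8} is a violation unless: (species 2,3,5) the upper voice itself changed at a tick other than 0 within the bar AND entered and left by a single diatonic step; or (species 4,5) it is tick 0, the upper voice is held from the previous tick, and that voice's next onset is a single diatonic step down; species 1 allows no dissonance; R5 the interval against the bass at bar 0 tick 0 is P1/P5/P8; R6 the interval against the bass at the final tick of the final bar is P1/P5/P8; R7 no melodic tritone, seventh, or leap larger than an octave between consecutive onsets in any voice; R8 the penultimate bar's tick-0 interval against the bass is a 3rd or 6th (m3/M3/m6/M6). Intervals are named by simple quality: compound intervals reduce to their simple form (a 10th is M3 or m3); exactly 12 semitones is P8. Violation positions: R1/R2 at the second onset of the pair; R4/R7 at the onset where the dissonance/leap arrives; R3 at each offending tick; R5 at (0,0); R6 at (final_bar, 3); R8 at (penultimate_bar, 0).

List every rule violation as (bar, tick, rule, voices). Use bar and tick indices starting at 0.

(1, 0, R1, (0, 1))
(1, 0, R4, (0, 2))
(3, 0, R4, (0, 1))
(3, 0, R4, (0, 2))
(4, 0, R2, (1, 2))
(5, 0, R1, (1, 2))

bar 0: v0=D3 v1=D4 v2=A4 downbeat P5
bar 1: v0=E3 v1=E4 v2=F4 downbeat m2
bar 2: v0=D3 v1=B3 v2=A4 downbeat P5
bar 3: v0=B2 v1=A3 v2=F4 downbeat TT
bar 4: v0=E3 v1=C4 v2=G4 downbeat m3
bar 5: v0=D3 v1=D4 v2=A4 downbeat P5
  -> R1 @ bar 1 tick 0 v(0, 1): D3/D4 P8 -> E3/E4 P8 similar
  -> R4 @ bar 1 tick 0 v(0, 2): E3/F4 m2 untreated
  -> R4 @ bar 3 tick 0 v(0, 1): B2/A3 m7 untreated
  -> R4 @ bar 3 tick 0 v(0, 2): B2/F4 TT untreated
  -> R2 @ bar 4 tick 0 v(1, 2): A3/F4 m6 -> C4/G4 P5 similar
  -> R1 @ bar 5 tick 0 v(1, 2): C4/G4 P5 -> D4/A4 P5 similar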